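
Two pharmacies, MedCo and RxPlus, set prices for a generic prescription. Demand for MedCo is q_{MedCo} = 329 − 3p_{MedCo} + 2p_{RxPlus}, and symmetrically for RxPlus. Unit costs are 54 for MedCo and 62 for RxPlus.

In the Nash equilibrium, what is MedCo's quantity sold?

MedCo's profit: π = (p_{MedCo} − 54)(329 − 3p_{MedCo} + 2p_{RxPlus}).
∂π/∂p_{MedCo} = 491 − 6p_{MedCo} + 2p_{RxPlus} = 0 ⇒ p_{MedCo} = 491/6 + (1/3)p_{RxPlus}.
Similarly p_{RxPlus} = 515/6 + (1/3)p_{MedCo}.
Solving the two reaction functions simultaneously: (1 − (1/3)(1/3))p_{MedCo} = 491/6 + (1/3)·(515/6), so (8/9)p_{MedCo} = 994/9 and p_{MedCo} = 124.25.
Then p_{RxPlus} = 515/6 + (1/3)·124.25 = 127.25.
q_{MedCo} = 329 − 3·124.25 + 2·127.25 = 210.75.

210.75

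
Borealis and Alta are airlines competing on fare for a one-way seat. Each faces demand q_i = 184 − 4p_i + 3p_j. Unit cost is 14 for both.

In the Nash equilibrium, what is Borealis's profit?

Borealis's profit: π = (p_{Borealis} − 14)(184 − 4p_{Borealis} + 3p_{Alta}).
∂π/∂p_{Borealis} = 240 − 8p_{Borealis} + 3p_{Alta} = 0 ⇒ p_{Borealis} = 30 + 0.375p_{Alta}.
The game is symmetric, so in equilibrium p_{Alta} = p_{Borealis}: the reaction function gives 0.625p_{Borealis} = 30, hence p_{Borealis} = 48.
q_{Borealis} = 184 − 4·48 + 3·48 = 136.
Profit = (48 − 14)·136 = 4624.

4624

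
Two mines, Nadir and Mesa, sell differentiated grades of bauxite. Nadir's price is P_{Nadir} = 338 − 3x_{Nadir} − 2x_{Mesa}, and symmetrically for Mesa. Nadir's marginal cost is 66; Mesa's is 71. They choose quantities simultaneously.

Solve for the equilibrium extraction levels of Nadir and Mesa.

Mine Nadir's profit: π = x_{Nadir}(338 − 3x_{Nadir} − 2x_{Mesa}) − 66x_{Nadir}.
∂π/∂x_{Nadir} = 272 − 6x_{Nadir} − 2x_{Mesa} = 0 ⇒ x_{Nadir} = 136/3 − (1/3)x_{Mesa}.
Similarly x_{Mesa} = 44.5 − (1/3)x_{Nadir}.
Solving the two reaction functions simultaneously: (1 − (−1/3)(−1/3))x_{Nadir} = 136/3 − (1/3)·44.5, so (8/9)x_{Nadir} = 30.5 and x_{Nadir} = 34.3125.
Then x_{Mesa} = 44.5 − (1/3)·34.3125 = 33.0625.

34.3125, 33.0625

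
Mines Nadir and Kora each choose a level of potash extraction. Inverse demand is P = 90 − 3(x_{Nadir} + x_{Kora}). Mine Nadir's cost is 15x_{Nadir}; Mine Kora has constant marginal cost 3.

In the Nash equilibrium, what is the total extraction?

18

Mine Nadir's profit: π = x_{Nadir}(90 − 3(x_{Nadir} + x_{Kora})) − 15x_{Nadir}.
∂π/∂x_{Nadir} = 75 − 6x_{Nadir} − 3x_{Kora} = 0, so x_{Nadir} = 12.5 − 0.5x_{Kora}.
By the same steps for Kora: x_{Kora} = 14.5 − 0.5x_{Nadir}.
Substituting the second reaction function into the first: x_{Nadir} = 12.5 − 0.5(14.5 − 0.5x_{Nadir}), which gives 0.75x_{Nadir} = 5.25 ⇒ x_{Nadir} = 7.
Then x_{Kora} = 14.5 − 0.5·7 = 11.
Total extraction: 7 + 11 = 18.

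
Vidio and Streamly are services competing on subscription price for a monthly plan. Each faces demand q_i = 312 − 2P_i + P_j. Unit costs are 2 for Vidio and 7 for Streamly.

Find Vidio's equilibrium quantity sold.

Vidio's profit: π = (P_{Vidio} − 2)(312 − 2P_{Vidio} + P_{Streamly}).
∂π/∂P_{Vidio} = 316 − 4P_{Vidio} + P_{Streamly} = 0 ⇒ P_{Vidio} = 79 + 0.25P_{Streamly}.
Similarly P_{Streamly} = 81.5 + 0.25P_{Vidio}.
Substituting the second reaction function into the first: P_{Vidio} = 79 + 0.25(81.5 + 0.25P_{Vidio}), which gives 0.9375P_{Vidio} = 99.375 ⇒ P_{Vidio} = 106.
Then P_{Streamly} = 81.5 + 0.25·106 = 108.
q_{Vidio} = 312 − 2·106 + 108 = 208.

208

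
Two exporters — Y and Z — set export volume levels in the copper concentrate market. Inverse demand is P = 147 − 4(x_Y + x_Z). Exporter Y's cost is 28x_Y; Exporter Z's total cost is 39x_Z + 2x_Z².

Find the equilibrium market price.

77.8

Exporter Y's profit: π = x_Y(147 − 4(x_Y + x_Z)) − 28x_Y.
∂π/∂x_Y = 119 − 8x_Y − 4x_Z = 0, so x_Y = 14.875 − 0.5x_Z.
For Z: ∂π/∂x_Z = 108 − 12x_Z − 4x_Y = 0 ⇒ x_Z = 9 − (1/3)x_Y.
Plugging x_Z into Y's best response: x_Y = 14.875 − 0.5(9 − (1/3)x_Y) ⇒ (5/6)x_Y = 10.375, so x_Y = 12.45.
Then x_Z = 9 − (1/3)·12.45 = 4.85.
Equilibrium price: P = 147 − 4·17.3 = 77.8.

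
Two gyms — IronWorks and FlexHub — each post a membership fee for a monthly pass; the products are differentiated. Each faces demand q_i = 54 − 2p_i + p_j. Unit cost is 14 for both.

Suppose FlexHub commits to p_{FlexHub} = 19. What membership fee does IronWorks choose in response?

IronWorks's profit: π = (p_{IronWorks} − 14)(54 − 2p_{IronWorks} + p_{FlexHub}).
∂π/∂p_{IronWorks} = 82 − 4p_{IronWorks} + p_{FlexHub} = 0 ⇒ p_{IronWorks} = 20.5 + 0.25p_{FlexHub}.
At p_{FlexHub} = 19: p_{IronWorks} = 20.5 + 0.25·19 = 25.25.

25.25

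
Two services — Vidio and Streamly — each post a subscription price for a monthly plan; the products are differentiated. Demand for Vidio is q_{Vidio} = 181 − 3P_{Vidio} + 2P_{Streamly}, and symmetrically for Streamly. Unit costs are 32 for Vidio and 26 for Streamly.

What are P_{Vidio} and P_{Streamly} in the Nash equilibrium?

68.125, 65.875

Vidio's profit: π = (P_{Vidio} − 32)(181 − 3P_{Vidio} + 2P_{Streamly}).
∂π/∂P_{Vidio} = 277 − 6P_{Vidio} + 2P_{Streamly} = 0 ⇒ P_{Vidio} = 277/6 + (1/3)P_{Streamly}.
Similarly P_{Streamly} = 259/6 + (1/3)P_{Vidio}.
Plugging P_{Streamly} into Vidio's best response: P_{Vidio} = 277/6 + (1/3)(259/6 + (1/3)P_{Vidio}) ⇒ (8/9)P_{Vidio} = 545/9, so P_{Vidio} = 68.125.
Then P_{Streamly} = 259/6 + (1/3)·68.125 = 65.875.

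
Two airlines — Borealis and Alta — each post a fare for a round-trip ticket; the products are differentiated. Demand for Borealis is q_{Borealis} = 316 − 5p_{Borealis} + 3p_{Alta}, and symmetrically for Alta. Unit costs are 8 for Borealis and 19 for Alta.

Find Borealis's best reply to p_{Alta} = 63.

54.5

Borealis's profit: π = (p_{Borealis} − 8)(316 − 5p_{Borealis} + 3p_{Alta}).
∂π/∂p_{Borealis} = 356 − 10p_{Borealis} + 3p_{Alta} = 0 ⇒ p_{Borealis} = 35.6 + 0.3p_{Alta}.
At p_{Alta} = 63: p_{Borealis} = 35.6 + 0.3·63 = 54.5.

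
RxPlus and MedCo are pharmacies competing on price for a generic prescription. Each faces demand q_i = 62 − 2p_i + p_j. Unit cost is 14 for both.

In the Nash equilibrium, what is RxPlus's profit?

512

RxPlus's profit: π = (p_{RxPlus} − 14)(62 − 2p_{RxPlus} + p_{MedCo}).
∂π/∂p_{RxPlus} = 90 − 4p_{RxPlus} + p_{MedCo} = 0 ⇒ p_{RxPlus} = 22.5 + 0.25p_{MedCo}.
Setting p_{RxPlus} = p_{MedCo} in the reaction function: p_{RxPlus} = 22.5 + 0.25p_{RxPlus}, so p_{RxPlus} = 22.5 / 0.75 = 30.
q_{RxPlus} = 62 − 2·30 + 30 = 32.
Profit = (30 − 14)·32 = 512.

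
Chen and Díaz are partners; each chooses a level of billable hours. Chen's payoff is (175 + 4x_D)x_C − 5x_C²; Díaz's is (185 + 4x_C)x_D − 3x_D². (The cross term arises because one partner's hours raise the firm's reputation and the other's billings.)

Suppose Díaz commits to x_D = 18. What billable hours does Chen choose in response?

24.7

Expanding Chen's payoff: 175x_C + 4x_Dx_C − 5x_C².
∂π/∂x_C = 175 + 4x_D − 10x_C = 0, so x_C = 17.5 + 0.4x_D.
At x_D = 18: x_C = 17.5 + 0.4·18 = 24.7.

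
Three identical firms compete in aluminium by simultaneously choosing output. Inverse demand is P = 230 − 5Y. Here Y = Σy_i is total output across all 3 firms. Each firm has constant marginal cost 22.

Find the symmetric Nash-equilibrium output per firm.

10.4

A representative firm's profit is π_i = y_i(230 − 5Y) − 22y_i, with Y = y_i + Σ_{j≠i} y_j.
First-order condition: 208 − 10y_i − 5Σ_{j≠i} y_j = 0.
Imposing symmetry (y_j = y for all j) turns Σ_{j≠i} y_j into 2y, so 208 = 20y and y = 10.4.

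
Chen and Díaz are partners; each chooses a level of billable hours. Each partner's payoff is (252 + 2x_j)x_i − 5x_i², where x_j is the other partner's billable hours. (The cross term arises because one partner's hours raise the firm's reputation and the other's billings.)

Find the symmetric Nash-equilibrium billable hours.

31.5

Chen's payoff is (252 + 2x_D)x_C − 5x_C².
∂π/∂x_C = 252 + 2x_D − 10x_C = 0, so x_C = 25.2 + 0.2x_D.
By symmetry x_D = x_C; substituting into the reaction function, 0.8x_C = 25.2 and x_C = 31.5.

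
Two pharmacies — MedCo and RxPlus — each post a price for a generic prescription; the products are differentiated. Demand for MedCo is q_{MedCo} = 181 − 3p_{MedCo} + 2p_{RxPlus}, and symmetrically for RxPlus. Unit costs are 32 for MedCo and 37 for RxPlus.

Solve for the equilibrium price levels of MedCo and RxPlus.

MedCo's profit: π = (p_{MedCo} − 32)(181 − 3p_{MedCo} + 2p_{RxPlus}).
∂π/∂p_{MedCo} = 277 − 6p_{MedCo} + 2p_{RxPlus} = 0 ⇒ p_{MedCo} = 277/6 + (1/3)p_{RxPlus}.
Similarly p_{RxPlus} = 146/3 + (1/3)p_{MedCo}.
Substituting the second reaction function into the first: p_{MedCo} = 277/6 + (1/3)(146/3 + (1/3)p_{MedCo}), which gives (8/9)p_{MedCo} = 1123/18 ⇒ p_{MedCo} = 70.1875.
Then p_{RxPlus} = 146/3 + (1/3)·70.1875 = 72.0625.

70.1875, 72.0625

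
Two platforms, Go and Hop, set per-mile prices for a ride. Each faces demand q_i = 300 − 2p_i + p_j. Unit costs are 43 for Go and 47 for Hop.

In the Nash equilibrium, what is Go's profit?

Go's profit: π = (p_{Go} − 43)(300 − 2p_{Go} + p_{Hop}).
∂π/∂p_{Go} = 386 − 4p_{Go} + p_{Hop} = 0 ⇒ p_{Go} = 96.5 + 0.25p_{Hop}.
Similarly p_{Hop} = 98.5 + 0.25p_{Go}.
Plugging p_{Hop} into Go's best response: p_{Go} = 96.5 + 0.25(98.5 + 0.25p_{Go}) ⇒ 0.9375p_{Go} = 121.125, so p_{Go} = 129.2.
Then p_{Hop} = 98.5 + 0.25·129.2 = 130.8.
q_{Go} = 300 − 2·129.2 + 130.8 = 172.4.
Profit = (129.2 − 43)·172.4 = 14860.88.

14860.88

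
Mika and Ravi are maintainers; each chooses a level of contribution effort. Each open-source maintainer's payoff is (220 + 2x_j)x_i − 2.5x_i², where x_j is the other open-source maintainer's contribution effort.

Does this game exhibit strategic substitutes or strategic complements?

Mika's payoff is (220 + 2x_R)x_M − 2.5x_M².
∂π/∂x_M = 220 + 2x_R − 5x_M = 0, so x_M = 44 + 0.4x_R.
The best-response slope dx_M/dx_R = 0.4 > 0: the reaction function is upward-sloping, so the choices are strategic complements.

strategic complements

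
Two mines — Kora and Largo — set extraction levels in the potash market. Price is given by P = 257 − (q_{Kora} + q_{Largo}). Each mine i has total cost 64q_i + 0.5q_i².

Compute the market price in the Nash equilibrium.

Mine Kora's profit: π = q_{Kora}(257 − (q_{Kora} + q_{Largo})) − 64q_{Kora} − 0.5q_{Kora}².
∂π/∂q_{Kora} = 193 − 3q_{Kora} − q_{Largo} = 0, so q_{Kora} = 193/3 − (1/3)q_{Largo}.
Setting q_{Kora} = q_{Largo} in the reaction function: q_{Kora} = 193/3 − (1/3)q_{Kora}, so q_{Kora} = (193/3) / (4/3) = 48.25.
Equilibrium price: P = 257 − 96.5 = 160.5.

160.5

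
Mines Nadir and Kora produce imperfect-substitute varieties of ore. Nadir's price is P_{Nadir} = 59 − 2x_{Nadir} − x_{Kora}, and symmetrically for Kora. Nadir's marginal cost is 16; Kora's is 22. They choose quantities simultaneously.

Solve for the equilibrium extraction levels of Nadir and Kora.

9, 7

Mine Nadir's profit: π = x_{Nadir}(59 − 2x_{Nadir} − x_{Kora}) − 16x_{Nadir}.
∂π/∂x_{Nadir} = 43 − 4x_{Nadir} − x_{Kora} = 0 ⇒ x_{Nadir} = 10.75 − 0.25x_{Kora}.
Similarly x_{Kora} = 9.25 − 0.25x_{Nadir}.
Plugging x_{Kora} into Nadir's best response: x_{Nadir} = 10.75 − 0.25(9.25 − 0.25x_{Nadir}) ⇒ 0.9375x_{Nadir} = 8.4375, so x_{Nadir} = 9.
Then x_{Kora} = 9.25 − 0.25·9 = 7.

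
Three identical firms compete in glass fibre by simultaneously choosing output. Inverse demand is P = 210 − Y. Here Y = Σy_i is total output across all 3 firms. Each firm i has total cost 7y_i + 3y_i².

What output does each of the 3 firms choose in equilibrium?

20.3

A representative firm's profit is π_i = y_i(210 − Y) − 7y_i − 3y_i², with Y = y_i + Σ_{j≠i} y_j.
First-order condition: 203 − 8y_i − Σ_{j≠i} y_j = 0.
Imposing symmetry (y_j = y for all j) turns Σ_{j≠i} y_j into 2y, so 203 = 10y and y = 20.3.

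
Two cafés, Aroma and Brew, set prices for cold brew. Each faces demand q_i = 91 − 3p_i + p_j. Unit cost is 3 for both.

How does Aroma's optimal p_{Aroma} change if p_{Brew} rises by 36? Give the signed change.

6

Aroma's profit: π = (p_{Aroma} − 3)(91 − 3p_{Aroma} + p_{Brew}).
∂π/∂p_{Aroma} = 100 − 6p_{Aroma} + p_{Brew} = 0 ⇒ p_{Aroma} = 50/3 + (1/6)p_{Brew}.
The reaction-function slope is 1/6, so a 36-unit rise in p_{Brew} moves p_{Aroma} by 1/6 × 36 = 6. Aroma's best response rises — the actions are strategic complements.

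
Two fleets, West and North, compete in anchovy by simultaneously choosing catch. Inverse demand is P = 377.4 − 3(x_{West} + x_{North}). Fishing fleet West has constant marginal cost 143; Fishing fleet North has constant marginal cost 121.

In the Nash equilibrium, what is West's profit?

1670.88

Fishing fleet West's profit: π = x_{West}(377.4 − 3(x_{West} + x_{North})) − 143x_{West}.
∂π/∂x_{West} = 234.4 − 6x_{West} − 3x_{North} = 0, so x_{West} = 586/15 − 0.5x_{North}.
By the same steps for North: x_{North} = 641/15 − 0.5x_{West}.
Solving the two reaction functions simultaneously: (1 − (−0.5)(−0.5))x_{West} = 586/15 − 0.5·(641/15), so 0.75x_{West} = 17.7 and x_{West} = 23.6.
Then x_{North} = 641/15 − 0.5·23.6 = 464/15.
Price P = 377.4 − 3·(818/15) = 213.8.
West's profit: (213.8 − 143)·23.6 = 1670.88.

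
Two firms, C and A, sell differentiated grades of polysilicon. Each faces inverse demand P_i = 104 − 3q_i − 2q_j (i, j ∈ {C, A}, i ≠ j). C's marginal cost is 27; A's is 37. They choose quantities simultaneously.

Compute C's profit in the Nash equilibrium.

315.1875

Firm C's profit: π = q_C(104 − 3q_C − 2q_A) − 27q_C.
∂π/∂q_C = 77 − 6q_C − 2q_A = 0 ⇒ q_C = 77/6 − (1/3)q_A.
Similarly q_A = 67/6 − (1/3)q_C.
Substituting the second reaction function into the first: q_C = 77/6 − (1/3)(67/6 − (1/3)q_C), which gives (8/9)q_C = 82/9 ⇒ q_C = 10.25.
Then q_A = 67/6 − (1/3)·10.25 = 7.75.
P_C = 104 − 3·10.25 − 2·7.75 = 57.75.
Profit = (57.75 − 27)·10.25 = 315.1875.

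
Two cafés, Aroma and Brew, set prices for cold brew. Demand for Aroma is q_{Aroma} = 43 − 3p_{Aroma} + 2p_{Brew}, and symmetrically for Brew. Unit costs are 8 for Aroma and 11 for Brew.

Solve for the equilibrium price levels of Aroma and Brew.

17.3125, 18.4375

Aroma's profit: π = (p_{Aroma} − 8)(43 − 3p_{Aroma} + 2p_{Brew}).
∂π/∂p_{Aroma} = 67 − 6p_{Aroma} + 2p_{Brew} = 0 ⇒ p_{Aroma} = 67/6 + (1/3)p_{Brew}.
Similarly p_{Brew} = 38/3 + (1/3)p_{Aroma}.
Solving the two reaction functions simultaneously: (1 − (1/3)(1/3))p_{Aroma} = 67/6 + (1/3)·(38/3), so (8/9)p_{Aroma} = 277/18 and p_{Aroma} = 17.3125.
Then p_{Brew} = 38/3 + (1/3)·17.3125 = 18.4375.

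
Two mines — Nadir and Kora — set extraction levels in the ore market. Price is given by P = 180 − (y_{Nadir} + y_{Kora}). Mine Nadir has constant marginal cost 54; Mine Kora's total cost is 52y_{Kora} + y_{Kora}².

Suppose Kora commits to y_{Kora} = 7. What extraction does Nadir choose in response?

Mine Nadir's profit: π = y_{Nadir}(180 − (y_{Nadir} + y_{Kora})) − 54y_{Nadir}.
∂π/∂y_{Nadir} = 126 − 2y_{Nadir} − y_{Kora} = 0, so y_{Nadir} = 63 − 0.5y_{Kora}.
At y_{Kora} = 7: y_{Nadir} = 63 − 0.5·7 = 59.5.

59.5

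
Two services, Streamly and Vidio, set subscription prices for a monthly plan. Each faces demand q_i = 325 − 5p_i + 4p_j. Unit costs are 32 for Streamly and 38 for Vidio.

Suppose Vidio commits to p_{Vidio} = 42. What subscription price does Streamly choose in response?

Streamly's profit: π = (p_{Streamly} − 32)(325 − 5p_{Streamly} + 4p_{Vidio}).
∂π/∂p_{Streamly} = 485 − 10p_{Streamly} + 4p_{Vidio} = 0 ⇒ p_{Streamly} = 48.5 + 0.4p_{Vidio}.
At p_{Vidio} = 42: p_{Streamly} = 48.5 + 0.4·42 = 65.3.

65.3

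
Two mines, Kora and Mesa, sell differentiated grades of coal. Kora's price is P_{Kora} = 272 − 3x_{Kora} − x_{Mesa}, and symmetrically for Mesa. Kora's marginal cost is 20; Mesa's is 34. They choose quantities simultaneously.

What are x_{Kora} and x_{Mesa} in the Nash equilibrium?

36.4, 33.6

Mine Kora's profit: π = x_{Kora}(272 − 3x_{Kora} − x_{Mesa}) − 20x_{Kora}.
∂π/∂x_{Kora} = 252 − 6x_{Kora} − x_{Mesa} = 0 ⇒ x_{Kora} = 42 − (1/6)x_{Mesa}.
Similarly x_{Mesa} = 119/3 − (1/6)x_{Kora}.
Plugging x_{Mesa} into Kora's best response: x_{Kora} = 42 − (1/6)(119/3 − (1/6)x_{Kora}) ⇒ (35/36)x_{Kora} = 637/18, so x_{Kora} = 36.4.
Then x_{Mesa} = 119/3 − (1/6)·36.4 = 33.6.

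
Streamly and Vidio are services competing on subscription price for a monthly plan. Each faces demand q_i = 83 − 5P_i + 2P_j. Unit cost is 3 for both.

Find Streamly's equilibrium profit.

427.8125

Streamly's profit: π = (P_{Streamly} − 3)(83 − 5P_{Streamly} + 2P_{Vidio}).
∂π/∂P_{Streamly} = 98 − 10P_{Streamly} + 2P_{Vidio} = 0 ⇒ P_{Streamly} = 9.8 + 0.2P_{Vidio}.
By symmetry P_{Vidio} = P_{Streamly}; substituting into the reaction function, 0.8P_{Streamly} = 9.8 and P_{Streamly} = 12.25.
q_{Streamly} = 83 − 5·12.25 + 2·12.25 = 46.25.
Profit = (12.25 − 3)·46.25 = 427.8125.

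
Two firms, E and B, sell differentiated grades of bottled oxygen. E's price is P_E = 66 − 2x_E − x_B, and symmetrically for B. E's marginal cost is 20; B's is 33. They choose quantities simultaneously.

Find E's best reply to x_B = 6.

Firm E's profit: π = x_E(66 − 2x_E − x_B) − 20x_E.
∂π/∂x_E = 46 − 4x_E − x_B = 0 ⇒ x_E = 11.5 − 0.25x_B.
At x_B = 6: x_E = 11.5 − 0.25·6 = 10.

10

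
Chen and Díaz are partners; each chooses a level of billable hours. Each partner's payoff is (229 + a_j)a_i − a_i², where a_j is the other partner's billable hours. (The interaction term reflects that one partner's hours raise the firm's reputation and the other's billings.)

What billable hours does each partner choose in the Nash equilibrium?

229

Chen's payoff is (229 + a_D)a_C − a_C².
∂π/∂a_C = 229 + a_D − 2a_C = 0, so a_C = 114.5 + 0.5a_D.
Setting a_C = a_D in the reaction function: a_C = 114.5 + 0.5a_C, so a_C = 114.5 / 0.5 = 229.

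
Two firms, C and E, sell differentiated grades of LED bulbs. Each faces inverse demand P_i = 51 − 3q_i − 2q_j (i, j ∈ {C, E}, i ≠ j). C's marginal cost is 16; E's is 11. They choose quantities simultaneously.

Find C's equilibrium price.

Firm C's profit: π = q_C(51 − 3q_C − 2q_E) − 16q_C.
∂π/∂q_C = 35 − 6q_C − 2q_E = 0 ⇒ q_C = 35/6 − (1/3)q_E.
Similarly q_E = 20/3 − (1/3)q_C.
Plugging q_E into C's best response: q_C = 35/6 − (1/3)(20/3 − (1/3)q_C) ⇒ (8/9)q_C = 65/18, so q_C = 4.0625.
Then q_E = 20/3 − (1/3)·4.0625 = 5.3125.
P_C = 51 − 3·4.0625 − 2·5.3125 = 28.1875.

28.1875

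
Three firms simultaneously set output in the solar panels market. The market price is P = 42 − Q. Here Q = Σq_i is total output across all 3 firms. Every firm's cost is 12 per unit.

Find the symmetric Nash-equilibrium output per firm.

A representative firm's profit is π_i = q_i(42 − Q) − 12q_i, with Q = q_i + Σ_{j≠i} q_j.
First-order condition: 30 − 2q_i − Σ_{j≠i} q_j = 0.
In a symmetric equilibrium every firm chooses the same q, so Σ_{j≠i} q_j = 2q. The condition becomes 30 − 4q = 0, giving q = 30/4 = 7.5.

7.5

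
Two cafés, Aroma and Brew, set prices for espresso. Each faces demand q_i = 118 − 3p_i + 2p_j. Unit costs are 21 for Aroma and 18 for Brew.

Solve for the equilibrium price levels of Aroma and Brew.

Aroma's profit: π = (p_{Aroma} − 21)(118 − 3p_{Aroma} + 2p_{Brew}).
∂π/∂p_{Aroma} = 181 − 6p_{Aroma} + 2p_{Brew} = 0 ⇒ p_{Aroma} = 181/6 + (1/3)p_{Brew}.
Similarly p_{Brew} = 86/3 + (1/3)p_{Aroma}.
Plugging p_{Brew} into Aroma's best response: p_{Aroma} = 181/6 + (1/3)(86/3 + (1/3)p_{Aroma}) ⇒ (8/9)p_{Aroma} = 715/18, so p_{Aroma} = 44.6875.
Then p_{Brew} = 86/3 + (1/3)·44.6875 = 43.5625.

44.6875, 43.5625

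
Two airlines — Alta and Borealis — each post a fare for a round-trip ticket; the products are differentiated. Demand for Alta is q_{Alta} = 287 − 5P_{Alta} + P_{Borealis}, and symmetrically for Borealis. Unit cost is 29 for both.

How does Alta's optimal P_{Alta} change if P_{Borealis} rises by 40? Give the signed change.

4

Alta's profit: π = (P_{Alta} − 29)(287 − 5P_{Alta} + P_{Borealis}).
∂π/∂P_{Alta} = 432 − 10P_{Alta} + P_{Borealis} = 0 ⇒ P_{Alta} = 43.2 + 0.1P_{Borealis}.
The reaction-function slope is 0.1, so a 40-unit rise in P_{Borealis} moves P_{Alta} by 0.1 × 40 = 4. Alta's best response rises — the actions are strategic complements.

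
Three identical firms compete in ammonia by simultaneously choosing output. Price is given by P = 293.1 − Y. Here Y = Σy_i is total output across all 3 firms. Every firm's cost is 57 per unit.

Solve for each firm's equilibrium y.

A representative firm's profit is π_i = y_i(293.1 − Y) − 57y_i, with Y = y_i + Σ_{j≠i} y_j.
First-order condition: 236.1 − 2y_i − Σ_{j≠i} y_j = 0.
Imposing symmetry (y_j = y for all j) turns Σ_{j≠i} y_j into 2y, so 236.1 = 4y and y = 59.025.

59.025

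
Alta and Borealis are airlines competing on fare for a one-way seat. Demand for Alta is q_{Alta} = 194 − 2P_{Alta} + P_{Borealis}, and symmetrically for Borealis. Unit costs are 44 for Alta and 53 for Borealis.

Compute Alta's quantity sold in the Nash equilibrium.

102.4

Alta's profit: π = (P_{Alta} − 44)(194 − 2P_{Alta} + P_{Borealis}).
∂π/∂P_{Alta} = 282 − 4P_{Alta} + P_{Borealis} = 0 ⇒ P_{Alta} = 70.5 + 0.25P_{Borealis}.
Similarly P_{Borealis} = 75 + 0.25P_{Alta}.
Plugging P_{Borealis} into Alta's best response: P_{Alta} = 70.5 + 0.25(75 + 0.25P_{Alta}) ⇒ 0.9375P_{Alta} = 89.25, so P_{Alta} = 95.2.
Then P_{Borealis} = 75 + 0.25·95.2 = 98.8.
q_{Alta} = 194 − 2·95.2 + 98.8 = 102.4.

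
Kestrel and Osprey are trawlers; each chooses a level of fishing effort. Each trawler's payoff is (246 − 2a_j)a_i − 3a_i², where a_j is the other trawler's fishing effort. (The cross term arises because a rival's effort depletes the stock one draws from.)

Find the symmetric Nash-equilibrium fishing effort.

30.75

Kestrel's payoff is (246 − 2a_O)a_K − 3a_K².
∂π/∂a_K = 246 − 2a_O − 6a_K = 0, so a_K = 41 − (1/3)a_O.
The game is symmetric, so in equilibrium a_O = a_K: the reaction function gives (4/3)a_K = 41, hence a_K = 30.75.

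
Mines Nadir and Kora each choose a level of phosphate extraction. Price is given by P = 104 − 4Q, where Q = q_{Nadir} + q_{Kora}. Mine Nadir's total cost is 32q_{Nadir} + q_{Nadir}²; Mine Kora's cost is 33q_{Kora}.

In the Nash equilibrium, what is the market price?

59.375

Mine Nadir's profit: π = q_{Nadir}(104 − 4(q_{Nadir} + q_{Kora})) − 32q_{Nadir} − q_{Nadir}².
∂π/∂q_{Nadir} = 72 − 10q_{Nadir} − 4q_{Kora} = 0, so q_{Nadir} = 7.2 − 0.4q_{Kora}.
For Kora: ∂π/∂q_{Kora} = 71 − 8q_{Kora} − 4q_{Nadir} = 0 ⇒ q_{Kora} = 8.875 − 0.5q_{Nadir}.
Plugging q_{Kora} into Nadir's best response: q_{Nadir} = 7.2 − 0.4(8.875 − 0.5q_{Nadir}) ⇒ 0.8q_{Nadir} = 3.65, so q_{Nadir} = 4.5625.
Then q_{Kora} = 8.875 − 0.5·4.5625 = 211/32.
Equilibrium price: P = 104 − 4·(357/32) = 59.375.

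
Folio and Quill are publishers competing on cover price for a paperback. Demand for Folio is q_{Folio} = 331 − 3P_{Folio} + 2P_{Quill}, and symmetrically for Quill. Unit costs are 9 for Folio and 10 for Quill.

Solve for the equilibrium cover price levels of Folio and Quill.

89.6875, 90.0625

Folio's profit: π = (P_{Folio} − 9)(331 − 3P_{Folio} + 2P_{Quill}).
∂π/∂P_{Folio} = 358 − 6P_{Folio} + 2P_{Quill} = 0 ⇒ P_{Folio} = 179/3 + (1/3)P_{Quill}.
Similarly P_{Quill} = 361/6 + (1/3)P_{Folio}.
Substituting the second reaction function into the first: P_{Folio} = 179/3 + (1/3)(361/6 + (1/3)P_{Folio}), which gives (8/9)P_{Folio} = 1435/18 ⇒ P_{Folio} = 89.6875.
Then P_{Quill} = 361/6 + (1/3)·89.6875 = 90.0625.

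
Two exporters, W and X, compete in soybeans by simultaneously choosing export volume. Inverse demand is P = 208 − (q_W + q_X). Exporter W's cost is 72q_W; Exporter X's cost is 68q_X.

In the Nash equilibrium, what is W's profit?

1936

Exporter W's profit: π = q_W(208 − (q_W + q_X)) − 72q_W.
∂π/∂q_W = 136 − 2q_W − q_X = 0, so q_W = 68 − 0.5q_X.
By the same steps for X: q_X = 70 − 0.5q_W.
Solving the two reaction functions simultaneously: (1 − (−0.5)(−0.5))q_W = 68 − 0.5·70, so 0.75q_W = 33 and q_W = 44.
Then q_X = 70 − 0.5·44 = 48.
Price P = 208 − 92 = 116.
W's profit: (116 − 72)·44 = 1936.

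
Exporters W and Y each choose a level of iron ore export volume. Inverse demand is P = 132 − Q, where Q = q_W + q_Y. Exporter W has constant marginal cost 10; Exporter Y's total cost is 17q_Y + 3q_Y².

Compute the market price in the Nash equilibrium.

Exporter W's profit: π = q_W(132 − (q_W + q_Y)) − 10q_W.
∂π/∂q_W = 122 − 2q_W − q_Y = 0, so q_W = 61 − 0.5q_Y.
For Y: ∂π/∂q_Y = 115 − 8q_Y − q_W = 0 ⇒ q_Y = 14.375 − 0.125q_W.
Substituting the second reaction function into the first: q_W = 61 − 0.5(14.375 − 0.125q_W), which gives 0.9375q_W = 53.8125 ⇒ q_W = 57.4.
Then q_Y = 14.375 − 0.125·57.4 = 7.2.
Equilibrium price: P = 132 − 64.6 = 67.4.

67.4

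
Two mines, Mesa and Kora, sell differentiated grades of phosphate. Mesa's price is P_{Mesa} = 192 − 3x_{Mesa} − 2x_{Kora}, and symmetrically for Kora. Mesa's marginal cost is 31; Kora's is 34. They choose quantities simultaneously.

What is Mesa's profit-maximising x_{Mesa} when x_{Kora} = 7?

24.5

Mine Mesa's profit: π = x_{Mesa}(192 − 3x_{Mesa} − 2x_{Kora}) − 31x_{Mesa}.
∂π/∂x_{Mesa} = 161 − 6x_{Mesa} − 2x_{Kora} = 0 ⇒ x_{Mesa} = 161/6 − (1/3)x_{Kora}.
At x_{Kora} = 7: x_{Mesa} = 161/6 − (1/3)·7 = 24.5.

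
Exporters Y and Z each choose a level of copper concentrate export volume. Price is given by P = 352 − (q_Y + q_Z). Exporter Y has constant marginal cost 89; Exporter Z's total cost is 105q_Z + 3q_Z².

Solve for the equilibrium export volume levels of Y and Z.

123.8, 15.4

Exporter Y's profit: π = q_Y(352 − (q_Y + q_Z)) − 89q_Y.
∂π/∂q_Y = 263 − 2q_Y − q_Z = 0, so q_Y = 131.5 − 0.5q_Z.
For Z: ∂π/∂q_Z = 247 − 8q_Z − q_Y = 0 ⇒ q_Z = 30.875 − 0.125q_Y.
Plugging q_Z into Y's best response: q_Y = 131.5 − 0.5(30.875 − 0.125q_Y) ⇒ 0.9375q_Y = 116.0625, so q_Y = 123.8.
Then q_Z = 30.875 − 0.125·123.8 = 15.4.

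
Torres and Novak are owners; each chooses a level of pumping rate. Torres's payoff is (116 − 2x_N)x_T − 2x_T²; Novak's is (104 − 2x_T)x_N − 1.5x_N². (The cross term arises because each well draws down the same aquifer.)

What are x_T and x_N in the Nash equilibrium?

17.5, 23

Expanding Torres's payoff: 116x_T − 2x_Nx_T − 2x_T².
∂π/∂x_T = 116 − 2x_N − 4x_T = 0, so x_T = 29 − 0.5x_N.
Likewise for Novak: x_N = 104/3 − (2/3)x_T.
Substituting the second reaction function into the first: x_T = 29 − 0.5(104/3 − (2/3)x_T), which gives (2/3)x_T = 35/3 ⇒ x_T = 17.5.
Then x_N = 104/3 − (2/3)·17.5 = 23.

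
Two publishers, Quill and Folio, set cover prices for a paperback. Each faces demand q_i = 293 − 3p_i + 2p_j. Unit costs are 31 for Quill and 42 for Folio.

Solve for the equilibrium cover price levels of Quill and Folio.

Quill's profit: π = (p_{Quill} − 31)(293 − 3p_{Quill} + 2p_{Folio}).
∂π/∂p_{Quill} = 386 − 6p_{Quill} + 2p_{Folio} = 0 ⇒ p_{Quill} = 193/3 + (1/3)p_{Folio}.
Similarly p_{Folio} = 419/6 + (1/3)p_{Quill}.
Plugging p_{Folio} into Quill's best response: p_{Quill} = 193/3 + (1/3)(419/6 + (1/3)p_{Quill}) ⇒ (8/9)p_{Quill} = 1577/18, so p_{Quill} = 98.5625.
Then p_{Folio} = 419/6 + (1/3)·98.5625 = 102.6875.

98.5625, 102.6875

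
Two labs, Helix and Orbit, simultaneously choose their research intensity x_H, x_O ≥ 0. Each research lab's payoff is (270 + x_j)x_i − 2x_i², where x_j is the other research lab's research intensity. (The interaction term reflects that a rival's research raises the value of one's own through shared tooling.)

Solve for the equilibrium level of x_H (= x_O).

90

Helix's payoff is (270 + x_O)x_H − 2x_H².
∂π/∂x_H = 270 + x_O − 4x_H = 0, so x_H = 67.5 + 0.25x_O.
Setting x_H = x_O in the reaction function: x_H = 67.5 + 0.25x_H, so x_H = 67.5 / 0.75 = 90.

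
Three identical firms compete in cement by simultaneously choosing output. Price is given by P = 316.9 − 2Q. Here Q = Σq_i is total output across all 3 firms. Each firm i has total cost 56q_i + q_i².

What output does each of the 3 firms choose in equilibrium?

A representative firm's profit is π_i = q_i(316.9 − 2Q) − 56q_i − q_i², with Q = q_i + Σ_{j≠i} q_j.
First-order condition: 260.9 − 6q_i − 2Σ_{j≠i} q_j = 0.
In a symmetric equilibrium every firm chooses the same q, so Σ_{j≠i} q_j = 2q. The condition becomes 260.9 − 10q = 0, giving q = 260.9/10 = 26.09.

26.09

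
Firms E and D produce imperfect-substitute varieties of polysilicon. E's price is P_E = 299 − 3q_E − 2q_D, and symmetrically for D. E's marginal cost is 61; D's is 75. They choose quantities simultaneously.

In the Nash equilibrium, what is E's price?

Firm E's profit: π = q_E(299 − 3q_E − 2q_D) − 61q_E.
∂π/∂q_E = 238 − 6q_E − 2q_D = 0 ⇒ q_E = 119/3 − (1/3)q_D.
Similarly q_D = 112/3 − (1/3)q_E.
Substituting the second reaction function into the first: q_E = 119/3 − (1/3)(112/3 − (1/3)q_E), which gives (8/9)q_E = 245/9 ⇒ q_E = 30.625.
Then q_D = 112/3 − (1/3)·30.625 = 27.125.
P_E = 299 − 3·30.625 − 2·27.125 = 152.875.

152.875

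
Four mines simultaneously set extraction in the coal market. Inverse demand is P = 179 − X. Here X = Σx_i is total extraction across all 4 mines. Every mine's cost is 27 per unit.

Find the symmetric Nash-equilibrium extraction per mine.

A representative mine's profit is π_i = x_i(179 − X) − 27x_i, with X = x_i + Σ_{j≠i} x_j.
First-order condition: 152 − 2x_i − Σ_{j≠i} x_j = 0.
Imposing symmetry (x_j = x for all j) turns Σ_{j≠i} x_j into 3x, so 152 = 5x and x = 30.4.

30.4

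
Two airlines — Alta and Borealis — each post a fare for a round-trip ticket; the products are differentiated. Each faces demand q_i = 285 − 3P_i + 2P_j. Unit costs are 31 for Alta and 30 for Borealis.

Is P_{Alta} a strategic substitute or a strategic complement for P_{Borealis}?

Alta's profit: π = (P_{Alta} − 31)(285 − 3P_{Alta} + 2P_{Borealis}).
∂π/∂P_{Alta} = 378 − 6P_{Alta} + 2P_{Borealis} = 0 ⇒ P_{Alta} = 63 + (1/3)P_{Borealis}.
The best-response slope dP_{Alta}/dP_{Borealis} = 1/3 > 0: the reaction function is upward-sloping, so the choices are strategic complements.

strategic complements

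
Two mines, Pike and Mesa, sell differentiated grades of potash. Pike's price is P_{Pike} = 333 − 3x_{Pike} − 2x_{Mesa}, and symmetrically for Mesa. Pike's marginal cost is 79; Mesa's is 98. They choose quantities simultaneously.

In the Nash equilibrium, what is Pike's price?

Mine Pike's profit: π = x_{Pike}(333 − 3x_{Pike} − 2x_{Mesa}) − 79x_{Pike}.
∂π/∂x_{Pike} = 254 − 6x_{Pike} − 2x_{Mesa} = 0 ⇒ x_{Pike} = 127/3 − (1/3)x_{Mesa}.
Similarly x_{Mesa} = 235/6 − (1/3)x_{Pike}.
Substituting the second reaction function into the first: x_{Pike} = 127/3 − (1/3)(235/6 − (1/3)x_{Pike}), which gives (8/9)x_{Pike} = 527/18 ⇒ x_{Pike} = 32.9375.
Then x_{Mesa} = 235/6 − (1/3)·32.9375 = 28.1875.
P_{Pike} = 333 − 3·32.9375 − 2·28.1875 = 177.8125.

177.8125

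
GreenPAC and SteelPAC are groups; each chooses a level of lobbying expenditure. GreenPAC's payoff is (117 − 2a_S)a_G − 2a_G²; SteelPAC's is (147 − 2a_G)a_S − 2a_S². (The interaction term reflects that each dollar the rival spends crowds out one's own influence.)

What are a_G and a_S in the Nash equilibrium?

14.5, 29.5

Expanding GreenPAC's payoff: 117a_G − 2a_Sa_G − 2a_G².
∂π/∂a_G = 117 − 2a_S − 4a_G = 0, so a_G = 29.25 − 0.5a_S.
Likewise for SteelPAC: a_S = 36.75 − 0.5a_G.
Substituting the second reaction function into the first: a_G = 29.25 − 0.5(36.75 − 0.5a_G), which gives 0.75a_G = 10.875 ⇒ a_G = 14.5.
Then a_S = 36.75 − 0.5·14.5 = 29.5.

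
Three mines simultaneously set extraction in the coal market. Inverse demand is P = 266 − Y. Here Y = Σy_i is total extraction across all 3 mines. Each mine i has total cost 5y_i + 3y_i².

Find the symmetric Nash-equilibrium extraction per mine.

26.1

A representative mine's profit is π_i = y_i(266 − Y) − 5y_i − 3y_i², with Y = y_i + Σ_{j≠i} y_j.
First-order condition: 261 − 8y_i − Σ_{j≠i} y_j = 0.
Imposing symmetry (y_j = y for all j) turns Σ_{j≠i} y_j into 2y, so 261 = 10y and y = 26.1.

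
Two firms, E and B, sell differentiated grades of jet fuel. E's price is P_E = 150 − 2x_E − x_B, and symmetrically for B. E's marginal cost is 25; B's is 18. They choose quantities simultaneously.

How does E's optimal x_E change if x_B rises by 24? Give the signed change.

Firm E's profit: π = x_E(150 − 2x_E − x_B) − 25x_E.
∂π/∂x_E = 125 − 4x_E − x_B = 0 ⇒ x_E = 31.25 − 0.25x_B.
The reaction-function slope is −0.25, so a 24-unit rise in x_B moves x_E by −0.25 × 24 = −6. E's best response falls — the actions are strategic substitutes.

-6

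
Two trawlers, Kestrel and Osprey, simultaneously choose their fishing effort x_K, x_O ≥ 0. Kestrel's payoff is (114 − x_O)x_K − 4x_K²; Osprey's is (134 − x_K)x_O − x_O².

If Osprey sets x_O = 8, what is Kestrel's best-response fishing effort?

13.25

Expanding Kestrel's payoff: 114x_K − x_Ox_K − 4x_K².
∂π/∂x_K = 114 − x_O − 8x_K = 0, so x_K = 14.25 − 0.125x_O.
At x_O = 8: x_K = 14.25 − 0.125·8 = 13.25.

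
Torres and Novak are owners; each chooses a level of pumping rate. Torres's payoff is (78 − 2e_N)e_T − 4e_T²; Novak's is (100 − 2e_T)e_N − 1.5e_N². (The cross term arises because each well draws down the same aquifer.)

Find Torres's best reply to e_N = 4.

Expanding Torres's payoff: 78e_T − 2e_Ne_T − 4e_T².
∂π/∂e_T = 78 − 2e_N − 8e_T = 0, so e_T = 9.75 − 0.25e_N.
At e_N = 4: e_T = 9.75 − 0.25·4 = 8.75.

8.75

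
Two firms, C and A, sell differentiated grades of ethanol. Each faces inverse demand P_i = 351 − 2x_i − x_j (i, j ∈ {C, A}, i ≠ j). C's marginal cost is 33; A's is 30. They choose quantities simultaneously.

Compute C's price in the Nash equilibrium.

159.8

Firm C's profit: π = x_C(351 − 2x_C − x_A) − 33x_C.
∂π/∂x_C = 318 − 4x_C − x_A = 0 ⇒ x_C = 79.5 − 0.25x_A.
Similarly x_A = 80.25 − 0.25x_C.
Solving the two reaction functions simultaneously: (1 − (−0.25)(−0.25))x_C = 79.5 − 0.25·80.25, so 0.9375x_C = 59.4375 and x_C = 63.4.
Then x_A = 80.25 − 0.25·63.4 = 64.4.
P_C = 351 − 2·63.4 − 64.4 = 159.8.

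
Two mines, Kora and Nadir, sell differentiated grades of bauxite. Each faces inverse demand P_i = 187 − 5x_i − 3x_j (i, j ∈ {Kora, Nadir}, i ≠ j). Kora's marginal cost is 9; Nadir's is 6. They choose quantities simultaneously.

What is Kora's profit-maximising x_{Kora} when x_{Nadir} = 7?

Mine Kora's profit: π = x_{Kora}(187 − 5x_{Kora} − 3x_{Nadir}) − 9x_{Kora}.
∂π/∂x_{Kora} = 178 − 10x_{Kora} − 3x_{Nadir} = 0 ⇒ x_{Kora} = 17.8 − 0.3x_{Nadir}.
At x_{Nadir} = 7: x_{Kora} = 17.8 − 0.3·7 = 15.7.

15.7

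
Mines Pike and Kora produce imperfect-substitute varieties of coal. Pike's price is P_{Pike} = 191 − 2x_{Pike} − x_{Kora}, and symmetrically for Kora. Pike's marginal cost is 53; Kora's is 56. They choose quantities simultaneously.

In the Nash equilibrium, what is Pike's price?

Mine Pike's profit: π = x_{Pike}(191 − 2x_{Pike} − x_{Kora}) − 53x_{Pike}.
∂π/∂x_{Pike} = 138 − 4x_{Pike} − x_{Kora} = 0 ⇒ x_{Pike} = 34.5 − 0.25x_{Kora}.
Similarly x_{Kora} = 33.75 − 0.25x_{Pike}.
Substituting the second reaction function into the first: x_{Pike} = 34.5 − 0.25(33.75 − 0.25x_{Pike}), which gives 0.9375x_{Pike} = 26.0625 ⇒ x_{Pike} = 27.8.
Then x_{Kora} = 33.75 − 0.25·27.8 = 26.8.
P_{Pike} = 191 − 2·27.8 − 26.8 = 108.6.

108.6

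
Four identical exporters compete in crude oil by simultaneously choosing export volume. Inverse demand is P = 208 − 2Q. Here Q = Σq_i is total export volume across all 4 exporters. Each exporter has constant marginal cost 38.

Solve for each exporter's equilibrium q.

A representative exporter's profit is π_i = q_i(208 − 2Q) − 38q_i, with Q = q_i + Σ_{j≠i} q_j.
First-order condition: 170 − 4q_i − 2Σ_{j≠i} q_j = 0.
With identical exporters, set every q_j = q: then 170 − 4q − 6q = 0, i.e. q = 170/10 = 17.

17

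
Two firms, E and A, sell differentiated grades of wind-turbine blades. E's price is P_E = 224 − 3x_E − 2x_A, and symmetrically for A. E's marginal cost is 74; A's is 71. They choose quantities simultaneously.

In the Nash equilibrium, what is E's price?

Firm E's profit: π = x_E(224 − 3x_E − 2x_A) − 74x_E.
∂π/∂x_E = 150 − 6x_E − 2x_A = 0 ⇒ x_E = 25 − (1/3)x_A.
Similarly x_A = 25.5 − (1/3)x_E.
Solving the two reaction functions simultaneously: (1 − (−1/3)(−1/3))x_E = 25 − (1/3)·25.5, so (8/9)x_E = 16.5 and x_E = 18.5625.
Then x_A = 25.5 − (1/3)·18.5625 = 19.3125.
P_E = 224 − 3·18.5625 − 2·19.3125 = 129.6875.

129.6875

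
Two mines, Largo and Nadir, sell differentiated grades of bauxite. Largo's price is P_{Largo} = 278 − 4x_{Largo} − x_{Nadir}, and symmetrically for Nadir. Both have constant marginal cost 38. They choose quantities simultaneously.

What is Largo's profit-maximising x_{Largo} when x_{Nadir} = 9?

28.875

Mine Largo's profit: π = x_{Largo}(278 − 4x_{Largo} − x_{Nadir}) − 38x_{Largo}.
∂π/∂x_{Largo} = 240 − 8x_{Largo} − x_{Nadir} = 0 ⇒ x_{Largo} = 30 − 0.125x_{Nadir}.
At x_{Nadir} = 9: x_{Largo} = 30 − 0.125·9 = 28.875.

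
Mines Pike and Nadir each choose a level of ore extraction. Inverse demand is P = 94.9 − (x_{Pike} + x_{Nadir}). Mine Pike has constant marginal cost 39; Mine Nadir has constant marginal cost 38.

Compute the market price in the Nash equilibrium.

Mine Pike's profit: π = x_{Pike}(94.9 − (x_{Pike} + x_{Nadir})) − 39x_{Pike}.
∂π/∂x_{Pike} = 55.9 − 2x_{Pike} − x_{Nadir} = 0, so x_{Pike} = 27.95 − 0.5x_{Nadir}.
By the same steps for Nadir: x_{Nadir} = 28.45 − 0.5x_{Pike}.
Substituting the second reaction function into the first: x_{Pike} = 27.95 − 0.5(28.45 − 0.5x_{Pike}), which gives 0.75x_{Pike} = 13.725 ⇒ x_{Pike} = 18.3.
Then x_{Nadir} = 28.45 − 0.5·18.3 = 19.3.
Equilibrium price: P = 94.9 − 37.6 = 57.3.

57.3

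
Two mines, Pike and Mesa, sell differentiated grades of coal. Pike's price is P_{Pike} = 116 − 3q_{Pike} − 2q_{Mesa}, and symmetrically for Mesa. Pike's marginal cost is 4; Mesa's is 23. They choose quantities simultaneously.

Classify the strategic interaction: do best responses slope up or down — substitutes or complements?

Mine Pike's profit: π = q_{Pike}(116 − 3q_{Pike} − 2q_{Mesa}) − 4q_{Pike}.
∂π/∂q_{Pike} = 112 − 6q_{Pike} − 2q_{Mesa} = 0 ⇒ q_{Pike} = 56/3 − (1/3)q_{Mesa}.
The best-response slope dq_{Pike}/dq_{Mesa} = −1/3 < 0: the reaction function is downward-sloping, so the choices are strategic substitutes.

strategic substitutes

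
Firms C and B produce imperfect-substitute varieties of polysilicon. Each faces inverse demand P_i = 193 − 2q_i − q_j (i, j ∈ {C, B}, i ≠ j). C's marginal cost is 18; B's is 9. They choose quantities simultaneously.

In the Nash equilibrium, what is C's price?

Firm C's profit: π = q_C(193 − 2q_C − q_B) − 18q_C.
∂π/∂q_C = 175 − 4q_C − q_B = 0 ⇒ q_C = 43.75 − 0.25q_B.
Similarly q_B = 46 − 0.25q_C.
Plugging q_B into C's best response: q_C = 43.75 − 0.25(46 − 0.25q_C) ⇒ 0.9375q_C = 32.25, so q_C = 34.4.
Then q_B = 46 − 0.25·34.4 = 37.4.
P_C = 193 − 2·34.4 − 37.4 = 86.8.

86.8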